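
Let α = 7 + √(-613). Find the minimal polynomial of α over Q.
m_α(x) = x^2 - 14x + 662

From α - 7 = √(-613), squaring gives (α - 7)^2 = -613, i.e. α^2 - 14α + 49 = -613, so α^2 - 14α + 662 = 0. The discriminant of x^2 - 14x + 662 is (-14)^2 - 4·(662) = 196 - 2648 = -2452, and 4·(-613) is not a perfect square in Q since -613 is squarefree and ≠ 1. Hence x^2 - 14x + 662 is irreducible over Q and is the minimal polynomial of α.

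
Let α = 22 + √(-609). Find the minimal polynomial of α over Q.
m_α(x) = x^2 - 44x + 1093

From α - 22 = √(-609), squaring gives (α - 22)^2 = -609, i.e. α^2 - 44α + 484 = -609, so α^2 - 44α + 1093 = 0. The discriminant of x^2 - 44x + 1093 is (-44)^2 - 4·(1093) = 1936 - 4372 = -2436, and 4·(-609) is not a perfect square in Q since -609 is squarefree and ≠ 1. Hence x^2 - 44x + 1093 is irreducible over Q and is the minimal polynomial of α.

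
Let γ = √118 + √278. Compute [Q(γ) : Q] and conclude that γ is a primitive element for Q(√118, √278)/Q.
[Q(γ) : Q] = 4 (equivalently, Q(γ) = Q(√118, √278))

Obviously Q(γ) ⊆ Q(√118, √278), and [Q(√118, √278):Q] = 4 (since 118, 278 are distinct squarefree integers > 1 with 32804 not a perfect square). To show equality we compute the minimal polynomial of γ. From γ = √118 + √278: γ^2 = 118 + 2√(32804) + 278 = 396 + 2√(32804), so γ^2 - 396 = 2√(32804); squaring, (γ^2 - 396)^2 = 4·32804, i.e. γ^4 - 792γ^2 + 156816 - 131216 = 0, i.e. γ^4 - 792γ^2 + 25600 = 0. So γ is a root of x^4 - 792x^2 + 25600. This polynomial is irreducible over Q: it has no rational root (each ±√118 ± √278 is irrational), and any factorization into two quadratics over Q would force √(32804) ∈ Q (pairing opposite roots) or √118, √278 ∈ Q (other pairings), all impossible. Hence [Q(γ):Q] = 4 = [Q(√118, √278):Q], so Q(γ) = Q(√118, √278).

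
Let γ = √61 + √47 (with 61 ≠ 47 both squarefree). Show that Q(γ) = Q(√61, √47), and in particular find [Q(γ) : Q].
[Q(γ) : Q] = 4 (equivalently, Q(γ) = Q(√61, √47))

Obviously Q(γ) ⊆ Q(√61, √47), and [Q(√61, √47):Q] = 4 (since 61, 47 are distinct squarefree integers > 1 with 2867 not a perfect square). To show equality we compute the minimal polynomial of γ. From γ = √61 + √47: γ^2 = 61 + 2√(2867) + 47 = 108 + 2√(2867), so γ^2 - 108 = 2√(2867); squaring, (γ^2 - 108)^2 = 4·2867, i.e. γ^4 - 216γ^2 + 11664 - 11468 = 0, i.e. γ^4 - 216γ^2 + 196 = 0. So γ is a root of x^4 - 216x^2 + 196. This polynomial is irreducible over Q: it has no rational root (each ±√61 ± √47 is irrational), and any factorization into two quadratics over Q would force √(2867) ∈ Q (pairing opposite roots) or √61, √47 ∈ Q (other pairings), all impossible. Hence [Q(γ):Q] = 4 = [Q(√61, √47):Q], so Q(γ) = Q(√61, √47).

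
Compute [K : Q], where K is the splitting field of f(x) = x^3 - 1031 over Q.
[K : Q] = 6

The roots of x^3 - 1031 are ∛1031, ω∛1031, ω^2∛1031 where ω = e^(2πi/3) is a primitive cube root of unity, so K = Q(∛1031, ω). Now [Q(∛1031):Q] = 3 (since 1031 is not a perfect cube, x^3 - 1031 is irreducible) and [Q(ω):Q] = 2. Both 2 and 3 divide [K:Q], and [K:Q] ≤ 3·2 = 6, so [K:Q] = 6. (Equivalently: Q(∛1031) ⊂ R but ω ∉ R, so [K : Q(∛1031)] = 2.)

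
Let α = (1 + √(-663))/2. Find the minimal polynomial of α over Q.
m_α(x) = x^2 - x + 166

From 2α - 1 = √(-663), squaring gives (2α - 1)^2 = -663, i.e. 4α^2 - 4α + 1 = -663, so α^2 - α + (1 + 663)/4 = 0. Since -663 ≡ 1 (mod 4), (1 + 663)/4 = 166 ∈ Z. The polynomial x^2 - x + 166 has discriminant 1 - 4·(166) = -663, which is not a perfect square in Q (d = -663 is squarefree and ≠ 1), so x^2 - x + 166 is irreducible over Q. It is the minimal polynomial of α.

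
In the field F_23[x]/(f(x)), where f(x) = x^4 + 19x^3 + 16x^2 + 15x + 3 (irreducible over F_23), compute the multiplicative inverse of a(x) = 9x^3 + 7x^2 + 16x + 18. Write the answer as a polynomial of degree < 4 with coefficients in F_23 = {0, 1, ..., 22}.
a(x)^(-1) ≡ 15x^2 + 18x + 17 (mod f(x))

Since f is irreducible over F_23, F_23[x]/(f) is a field and a(x) ≠ 0 has an inverse. Apply the extended Euclidean algorithm to f(x) and a(x) in F_23[x]: f(x) = (18x + 6)·a(x) + (8x^2 + 9x + 10);  a(x) = (4x + 5)·(8x^2 + 9x + 10) + (14). The last nonzero remainder is the constant 14 = gcd(f, a) in F_23. Back-substituting through the division chain expresses 14 = s(x)·a(x) + t(x)·f(x) with s(x) ≡ 3x^2 + 22x + 8 (mod f), so (3x^2 + 22x + 8)·a(x) ≡ 14 (mod f). Multiplying by 14^(-1) ≡ 5 in F_23 gives a(x)^(-1) ≡ 5·(3x^2 + 22x + 8) ≡ 15x^2 + 18x + 17 (mod f). Check: (9x^3 + 7x^2 + 16x + 18)·(15x^2 + 18x + 17) = 20x^5 + 14x^4 + 13x^3 + 10x^2 + 21x + 7 ≡ 1 (mod x^4 + 19x^3 + 16x^2 + 15x + 3).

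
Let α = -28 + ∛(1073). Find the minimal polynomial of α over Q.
m_α(x) = x^3 + 84x^2 + 2352x + 20879

Set β = α + 28 = ∛(1073), so β^3 = 1073. Then (α + 28)^3 - 1073 = 0, i.e. α is a root of g(x) = (x + 28)^3 - 1073 = x^3 + 84x^2 + 2352x + 20879. Since g(x) = h(x + 28) where h(x) = x^3 - 1073, and h is irreducible over Q (because 1073 is not a perfect cube, so h has no rational root, and a monic cubic with no rational root is irreducible), g is also irreducible (irreducibility is preserved under the substitution x → x + 28). Hence m_α(x) = x^3 + 84x^2 + 2352x + 20879.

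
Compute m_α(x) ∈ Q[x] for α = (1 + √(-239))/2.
m_α(x) = x^2 - x + 60

From 2α - 1 = √(-239), squaring gives (2α - 1)^2 = -239, i.e. 4α^2 - 4α + 1 = -239, so α^2 - α + (1 + 239)/4 = 0. Since -239 ≡ 1 (mod 4), (1 + 239)/4 = 60 ∈ Z. The polynomial x^2 - x + 60 has discriminant 1 - 4·(60) = -239, which is not a perfect square in Q (d = -239 is squarefree and ≠ 1), so x^2 - x + 60 is irreducible over Q. It is the minimal polynomial of α.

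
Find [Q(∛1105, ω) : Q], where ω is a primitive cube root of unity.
[Q(∛1105, ω) : Q] = 6

[Q(∛1105):Q] = 3 (min poly x^3 - 1105, irreducible since 1105 is not a perfect cube). [Q(ω):Q] = 2 (min poly x^2 + x + 1). Since Q(∛1105) ⊂ R and ω ∉ R, we have ω ∉ Q(∛1105), so x^2 + x + 1 remains irreducible over Q(∛1105) and [Q(∛1105, ω) : Q(∛1105)] = 2. By the tower law, [Q(∛1105, ω) : Q] = 3 · 2 = 6. (In fact Q(∛1105, ω) is the splitting field of x^3 - 1105 over Q.)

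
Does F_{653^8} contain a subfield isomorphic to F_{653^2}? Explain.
Yes: F_{653^2} is a subfield of F_{653^8}

F_{p^m} embeds in F_{p^n} iff m | n (since F_{p^n} is the splitting field of x^(p^n) - x, and F_{p^m} ⊂ F_{p^n} forces p^n to be a power of p^m, i.e. m | n; conversely if m | n then every root of x^(p^m) - x is a root of x^(p^n) - x). Here 2 | 8 (since 8 = 4·2), so F_{653^2} is a subfield of F_{653^8}, and [F_{653^8} : F_{653^2}] = 8/2 = 4.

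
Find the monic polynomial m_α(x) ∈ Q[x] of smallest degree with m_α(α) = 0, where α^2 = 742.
m_α(x) = x^2 - 742

α satisfies α^2 - 742 = 0, so x^2 - 742 annihilates α. Since d = 742 is squarefree and ≠ 1, it is not a perfect square in Q, so x^2 - 742 has no rational root and is therefore irreducible over Q (a degree-2 polynomial over a field is irreducible iff it has no root). Hence m_α(x) = x^2 - 742.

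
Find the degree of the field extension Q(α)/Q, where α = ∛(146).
[Q(α):Q] = 3

The minimal polynomial of α is x^3 - 146, irreducible over Q since 146 is not a perfect cube (so x^3 - 146 has no rational root). Hence [Q(α):Q] = deg(m_α) = 3.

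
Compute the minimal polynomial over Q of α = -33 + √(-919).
m_α(x) = x^2 + 66x + 2008

From α + 33 = √(-919), squaring gives (α + 33)^2 = -919, i.e. α^2 + 66α + 1089 = -919, so α^2 + 66α + 2008 = 0. The discriminant of x^2 + 66x + 2008 is (66)^2 - 4·(2008) = 4356 - 8032 = -3676, and 4·(-919) is not a perfect square in Q since -919 is squarefree and ≠ 1. Hence x^2 + 66x + 2008 is irreducible over Q and is the minimal polynomial of α.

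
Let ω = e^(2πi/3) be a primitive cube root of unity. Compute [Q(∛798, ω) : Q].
[Q(∛798, ω) : Q] = 6

[Q(∛798):Q] = 3 (min poly x^3 - 798, irreducible since 798 is not a perfect cube). [Q(ω):Q] = 2 (min poly x^2 + x + 1). Since Q(∛798) ⊂ R and ω ∉ R, we have ω ∉ Q(∛798), so x^2 + x + 1 remains irreducible over Q(∛798) and [Q(∛798, ω) : Q(∛798)] = 2. By the tower law, [Q(∛798, ω) : Q] = 3 · 2 = 6. (In fact Q(∛798, ω) is the splitting field of x^3 - 798 over Q.)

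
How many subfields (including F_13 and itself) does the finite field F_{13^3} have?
F_{13^3} has 2 subfields

The subfields of F_{p^n} are exactly the fields F_{p^d} for d | n (each is the fixed field of the unique index-d subgroup of Gal(F_{p^n}/F_p) ≅ Z/nZ). The divisors of n = 3 are {1, 3}, giving 2 subfields: F_{13^1}, F_{13^3}.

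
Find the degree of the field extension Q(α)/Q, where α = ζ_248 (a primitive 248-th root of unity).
[Q(α):Q] = 120

The minimal polynomial of ζ_248 over Q is the 248-th cyclotomic polynomial Φ_248(x), which is irreducible over Q and has degree φ(248) = 120. Hence [Q(α):Q] = φ(248) = 120.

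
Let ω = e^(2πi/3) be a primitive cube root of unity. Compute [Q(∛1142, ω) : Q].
[Q(∛1142, ω) : Q] = 6

[Q(∛1142):Q] = 3 (min poly x^3 - 1142, irreducible since 1142 is not a perfect cube). [Q(ω):Q] = 2 (min poly x^2 + x + 1). Since Q(∛1142) ⊂ R and ω ∉ R, we have ω ∉ Q(∛1142), so x^2 + x + 1 remains irreducible over Q(∛1142) and [Q(∛1142, ω) : Q(∛1142)] = 2. By the tower law, [Q(∛1142, ω) : Q] = 3 · 2 = 6. (In fact Q(∛1142, ω) is the splitting field of x^3 - 1142 over Q.)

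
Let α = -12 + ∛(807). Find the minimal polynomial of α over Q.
m_α(x) = x^3 + 36x^2 + 432x + 921

Set β = α + 12 = ∛(807), so β^3 = 807. Then (α + 12)^3 - 807 = 0, i.e. α is a root of g(x) = (x + 12)^3 - 807 = x^3 + 36x^2 + 432x + 921. Since g(x) = h(x + 12) where h(x) = x^3 - 807, and h is irreducible over Q (because 807 is not a perfect cube, so h has no rational root, and a monic cubic with no rational root is irreducible), g is also irreducible (irreducibility is preserved under the substitution x → x + 12). Hence m_α(x) = x^3 + 36x^2 + 432x + 921.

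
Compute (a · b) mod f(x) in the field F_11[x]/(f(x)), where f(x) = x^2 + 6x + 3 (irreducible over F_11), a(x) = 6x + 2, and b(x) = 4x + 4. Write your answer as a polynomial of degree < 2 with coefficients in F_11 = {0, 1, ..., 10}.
a · b ≡ 9x + 2 (mod f(x))

Multiply in F_11[x]: a(x)·b(x) = (6x + 2)·(4x + 4) = 2x^2 + 10x + 8. This has degree ≥ 2, so divide by f(x) over F_11: 2x^2 + 10x + 8 = (2)·(x^2 + 6x + 3) + (9x + 2). Hence a·b ≡ 9x + 2 (mod f). (F_11[x]/(f) is a field with 11^2 = 121 elements since f is irreducible of degree 2.)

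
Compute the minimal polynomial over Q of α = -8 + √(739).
m_α(x) = x^2 + 16x - 675

From α + 8 = √(739), squaring gives (α + 8)^2 = 739, i.e. α^2 + 16α + 64 = 739, so α^2 + 16α - 675 = 0. The discriminant of x^2 + 16x - 675 is (16)^2 - 4·(-675) = 256 + 2700 = 2956, and 4·(739) is not a perfect square in Q since 739 is squarefree and ≠ 1. Hence x^2 + 16x - 675 is irreducible over Q and is the minimal polynomial of α.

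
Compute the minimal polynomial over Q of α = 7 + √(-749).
m_α(x) = x^2 - 14x + 798

From α - 7 = √(-749), squaring gives (α - 7)^2 = -749, i.e. α^2 - 14α + 49 = -749, so α^2 - 14α + 798 = 0. The discriminant of x^2 - 14x + 798 is (-14)^2 - 4·(798) = 196 - 3192 = -2996, and 4·(-749) is not a perfect square in Q since -749 is squarefree and ≠ 1. Hence x^2 - 14x + 798 is irreducible over Q and is the minimal polynomial of α.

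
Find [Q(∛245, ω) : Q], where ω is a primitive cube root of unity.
[Q(∛245, ω) : Q] = 6

[Q(∛245):Q] = 3 (min poly x^3 - 245, irreducible since 245 is not a perfect cube). [Q(ω):Q] = 2 (min poly x^2 + x + 1). Since Q(∛245) ⊂ R and ω ∉ R, we have ω ∉ Q(∛245), so x^2 + x + 1 remains irreducible over Q(∛245) and [Q(∛245, ω) : Q(∛245)] = 2. By the tower law, [Q(∛245, ω) : Q] = 3 · 2 = 6. (In fact Q(∛245, ω) is the splitting field of x^3 - 245 over Q.)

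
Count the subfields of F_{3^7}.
F_{3^7} has 2 subfields

The subfields of F_{p^n} are exactly the fields F_{p^d} for d | n (each is the fixed field of the unique index-d subgroup of Gal(F_{p^n}/F_p) ≅ Z/nZ). The divisors of n = 7 are {1, 7}, giving 2 subfields: F_{3^1}, F_{3^7}.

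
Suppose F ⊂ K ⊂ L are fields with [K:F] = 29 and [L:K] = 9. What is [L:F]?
[L:F] = 261

The tower law says that for any tower of field extensions F ⊂ K ⊂ L with finite degrees, [L:F] = [L:K] · [K:F]. Here this gives [L:F] = 9 · 29 = 261.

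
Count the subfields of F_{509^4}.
F_{509^4} has 3 subfields

The subfields of F_{p^n} are exactly the fields F_{p^d} for d | n (each is the fixed field of the unique index-d subgroup of Gal(F_{p^n}/F_p) ≅ Z/nZ). The divisors of n = 4 are {1, 2, 4}, giving 3 subfields: F_{509^1}, F_{509^2}, F_{509^4}.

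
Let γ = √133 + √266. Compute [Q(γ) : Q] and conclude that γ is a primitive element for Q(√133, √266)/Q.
[Q(γ) : Q] = 4 (equivalently, Q(γ) = Q(√133, √266))

Obviously Q(γ) ⊆ Q(√133, √266), and [Q(√133, √266):Q] = 4 (since 133, 266 are distinct squarefree integers > 1 with 35378 not a perfect square). To show equality we compute the minimal polynomial of γ. From γ = √133 + √266: γ^2 = 133 + 2√(35378) + 266 = 399 + 2√(35378), so γ^2 - 399 = 2√(35378); squaring, (γ^2 - 399)^2 = 4·35378, i.e. γ^4 - 798γ^2 + 159201 - 141512 = 0, i.e. γ^4 - 798γ^2 + 17689 = 0. So γ is a root of x^4 - 798x^2 + 17689. This polynomial is irreducible over Q: it has no rational root (each ±√133 ± √266 is irrational), and any factorization into two quadratics over Q would force √(35378) ∈ Q (pairing opposite roots) or √133, √266 ∈ Q (other pairings), all impossible. Hence [Q(γ):Q] = 4 = [Q(√133, √266):Q], so Q(γ) = Q(√133, √266).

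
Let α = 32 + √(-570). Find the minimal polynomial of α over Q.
m_α(x) = x^2 - 64x + 1594

From α - 32 = √(-570), squaring gives (α - 32)^2 = -570, i.e. α^2 - 64α + 1024 = -570, so α^2 - 64α + 1594 = 0. The discriminant of x^2 - 64x + 1594 is (-64)^2 - 4·(1594) = 4096 - 6376 = -2280, and 4·(-570) is not a perfect square in Q since -570 is squarefree and ≠ 1. Hence x^2 - 64x + 1594 is irreducible over Q and is the minimal polynomial of α.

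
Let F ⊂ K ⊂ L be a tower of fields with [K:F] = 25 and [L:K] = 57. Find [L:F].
[L:F] = 1425

The tower law says that for any tower of field extensions F ⊂ K ⊂ L with finite degrees, [L:F] = [L:K] · [K:F]. Here this gives [L:F] = 57 · 25 = 1425.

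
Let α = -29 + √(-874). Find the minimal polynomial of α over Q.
m_α(x) = x^2 + 58x + 1715

From α + 29 = √(-874), squaring gives (α + 29)^2 = -874, i.e. α^2 + 58α + 841 = -874, so α^2 + 58α + 1715 = 0. The discriminant of x^2 + 58x + 1715 is (58)^2 - 4·(1715) = 3364 - 6860 = -3496, and 4·(-874) is not a perfect square in Q since -874 is squarefree and ≠ 1. Hence x^2 + 58x + 1715 is irreducible over Q and is the minimal polynomial of α.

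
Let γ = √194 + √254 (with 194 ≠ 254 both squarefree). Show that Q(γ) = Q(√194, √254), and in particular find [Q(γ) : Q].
[Q(γ) : Q] = 4 (equivalently, Q(γ) = Q(√194, √254))

Obviously Q(γ) ⊆ Q(√194, √254), and [Q(√194, √254):Q] = 4 (since 194, 254 are distinct squarefree integers > 1 with 49276 not a perfect square). To show equality we compute the minimal polynomial of γ. From γ = √194 + √254: γ^2 = 194 + 2√(49276) + 254 = 448 + 2√(49276), so γ^2 - 448 = 2√(49276); squaring, (γ^2 - 448)^2 = 4·49276, i.e. γ^4 - 896γ^2 + 200704 - 197104 = 0, i.e. γ^4 - 896γ^2 + 3600 = 0. So γ is a root of x^4 - 896x^2 + 3600. This polynomial is irreducible over Q: it has no rational root (each ±√194 ± √254 is irrational), and any factorization into two quadratics over Q would force √(49276) ∈ Q (pairing opposite roots) or √194, √254 ∈ Q (other pairings), all impossible. Hence [Q(γ):Q] = 4 = [Q(√194, √254):Q], so Q(γ) = Q(√194, √254).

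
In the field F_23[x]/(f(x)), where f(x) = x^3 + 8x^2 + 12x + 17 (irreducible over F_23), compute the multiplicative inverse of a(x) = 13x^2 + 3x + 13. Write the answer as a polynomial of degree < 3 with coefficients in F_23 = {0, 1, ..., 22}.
a(x)^(-1) ≡ 5x^2 + 3x + 17 (mod f(x))

Since f is irreducible over F_23, F_23[x]/(f) is a field and a(x) ≠ 0 has an inverse. Apply the extended Euclidean algorithm to f(x) and a(x) in F_23[x]: f(x) = (16x + 4)·a(x) + (22x + 11);  a(x) = (10x + 15)·(22x + 11) + (9). The last nonzero remainder is the constant 9 = gcd(f, a) in F_23. Back-substituting through the division chain expresses 9 = s(x)·a(x) + t(x)·f(x) with s(x) ≡ 22x^2 + 4x + 15 (mod f), so (22x^2 + 4x + 15)·a(x) ≡ 9 (mod f). Multiplying by 9^(-1) ≡ 18 in F_23 gives a(x)^(-1) ≡ 18·(22x^2 + 4x + 15) ≡ 5x^2 + 3x + 17 (mod f). Check: (13x^2 + 3x + 13)·(5x^2 + 3x + 17) = 19x^4 + 8x^3 + 19x^2 + 21x + 14 ≡ 1 (mod x^3 + 8x^2 + 12x + 17).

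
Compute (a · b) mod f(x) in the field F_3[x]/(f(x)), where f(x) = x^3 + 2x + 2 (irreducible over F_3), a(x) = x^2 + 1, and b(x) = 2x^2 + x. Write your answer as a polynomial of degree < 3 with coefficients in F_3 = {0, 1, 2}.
a · b ≡ x^2 + x + 1 (mod f(x))

Multiply in F_3[x]: a(x)·b(x) = (x^2 + 1)·(2x^2 + x) = 2x^4 + x^3 + 2x^2 + x. This has degree ≥ 3, so divide by f(x) over F_3: 2x^4 + x^3 + 2x^2 + x = (2x + 1)·(x^3 + 2x + 2) + (x^2 + x + 1). Hence a·b ≡ x^2 + x + 1 (mod f). (F_3[x]/(f) is a field with 3^3 = 27 elements since f is irreducible of degree 3.)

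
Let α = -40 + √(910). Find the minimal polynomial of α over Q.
m_α(x) = x^2 + 80x + 690

From α + 40 = √(910), squaring gives (α + 40)^2 = 910, i.e. α^2 + 80α + 1600 = 910, so α^2 + 80α + 690 = 0. The discriminant of x^2 + 80x + 690 is (80)^2 - 4·(690) = 6400 - 2760 = 3640, and 4·(910) is not a perfect square in Q since 910 is squarefree and ≠ 1. Hence x^2 + 80x + 690 is irreducible over Q and is the minimal polynomial of α.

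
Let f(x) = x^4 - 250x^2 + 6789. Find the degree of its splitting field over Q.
[K : Q] = 4

Solving the quadratic in x^2: x^2 = (250 ± √(250^2 - 4·6789))/2 = (250 ± √35344)/2 = (250 ± 188)/2, giving x^2 = 219 or x^2 = 31. So f(x) = (x^2 - 219)(x^2 - 31) and the roots of f are ±√219, ±√31. Hence the splitting field is K = Q(√219, √31). Since 219 and 31 are distinct squarefree integers > 1, their product 6789 is not a perfect square, so √31 ∉ Q(√219). By the tower law [K:Q] = [Q(√219,√31):Q(√219)] · [Q(√219):Q] = 2 · 2 = 4.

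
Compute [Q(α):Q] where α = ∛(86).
[Q(α):Q] = 3

The minimal polynomial of α is x^3 - 86, irreducible over Q since 86 is not a perfect cube (so x^3 - 86 has no rational root). Hence [Q(α):Q] = deg(m_α) = 3.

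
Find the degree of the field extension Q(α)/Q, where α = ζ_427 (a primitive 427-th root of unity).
[Q(α):Q] = 360

The minimal polynomial of ζ_427 over Q is the 427-th cyclotomic polynomial Φ_427(x), which is irreducible over Q and has degree φ(427) = 360. Hence [Q(α):Q] = φ(427) = 360.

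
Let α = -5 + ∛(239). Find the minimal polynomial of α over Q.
m_α(x) = x^3 + 15x^2 + 75x - 114

Set β = α + 5 = ∛(239), so β^3 = 239. Then (α + 5)^3 - 239 = 0, i.e. α is a root of g(x) = (x + 5)^3 - 239 = x^3 + 15x^2 + 75x - 114. Since g(x) = h(x + 5) where h(x) = x^3 - 239, and h is irreducible over Q (because 239 is not a perfect cube, so h has no rational root, and a monic cubic with no rational root is irreducible), g is also irreducible (irreducibility is preserved under the substitution x → x + 5). Hence m_α(x) = x^3 + 15x^2 + 75x - 114.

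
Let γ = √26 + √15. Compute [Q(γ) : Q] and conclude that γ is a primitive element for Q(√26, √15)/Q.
[Q(γ) : Q] = 4 (equivalently, Q(γ) = Q(√26, √15))

Obviously Q(γ) ⊆ Q(√26, √15), and [Q(√26, √15):Q] = 4 (since 26, 15 are distinct squarefree integers > 1 with 390 not a perfect square). To show equality we compute the minimal polynomial of γ. From γ = √26 + √15: γ^2 = 26 + 2√(390) + 15 = 41 + 2√(390), so γ^2 - 41 = 2√(390); squaring, (γ^2 - 41)^2 = 4·390, i.e. γ^4 - 82γ^2 + 1681 - 1560 = 0, i.e. γ^4 - 82γ^2 + 121 = 0. So γ is a root of x^4 - 82x^2 + 121. This polynomial is irreducible over Q: it has no rational root (each ±√26 ± √15 is irrational), and any factorization into two quadratics over Q would force √(390) ∈ Q (pairing opposite roots) or √26, √15 ∈ Q (other pairings), all impossible. Hence [Q(γ):Q] = 4 = [Q(√26, √15):Q], so Q(γ) = Q(√26, √15).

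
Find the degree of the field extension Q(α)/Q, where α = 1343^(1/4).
[Q(α):Q] = 4

α is a root of x^4 - 1343. By Eisenstein's criterion at the prime p = 17 (which divides the constant term 1343 but p^2 = 289 does not, since 1343 is squarefree), x^4 - 1343 is irreducible over Q. Hence [Q(α):Q] = 4.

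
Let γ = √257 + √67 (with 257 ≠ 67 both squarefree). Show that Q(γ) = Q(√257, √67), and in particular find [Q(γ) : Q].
[Q(γ) : Q] = 4 (equivalently, Q(γ) = Q(√257, √67))

Obviously Q(γ) ⊆ Q(√257, √67), and [Q(√257, √67):Q] = 4 (since 257, 67 are distinct squarefree integers > 1 with 17219 not a perfect square). To show equality we compute the minimal polynomial of γ. From γ = √257 + √67: γ^2 = 257 + 2√(17219) + 67 = 324 + 2√(17219), so γ^2 - 324 = 2√(17219); squaring, (γ^2 - 324)^2 = 4·17219, i.e. γ^4 - 648γ^2 + 104976 - 68876 = 0, i.e. γ^4 - 648γ^2 + 36100 = 0. So γ is a root of x^4 - 648x^2 + 36100. This polynomial is irreducible over Q: it has no rational root (each ±√257 ± √67 is irrational), and any factorization into two quadratics over Q would force √(17219) ∈ Q (pairing opposite roots) or √257, √67 ∈ Q (other pairings), all impossible. Hence [Q(γ):Q] = 4 = [Q(√257, √67):Q], so Q(γ) = Q(√257, √67).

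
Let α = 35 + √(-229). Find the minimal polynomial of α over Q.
m_α(x) = x^2 - 70x + 1454

From α - 35 = √(-229), squaring gives (α - 35)^2 = -229, i.e. α^2 - 70α + 1225 = -229, so α^2 - 70α + 1454 = 0. The discriminant of x^2 - 70x + 1454 is (-70)^2 - 4·(1454) = 4900 - 5816 = -916, and 4·(-229) is not a perfect square in Q since -229 is squarefree and ≠ 1. Hence x^2 - 70x + 1454 is irreducible over Q and is the minimal polynomial of α.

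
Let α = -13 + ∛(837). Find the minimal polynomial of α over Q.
m_α(x) = x^3 + 39x^2 + 507x + 1360

Set β = α + 13 = ∛(837), so β^3 = 837. Then (α + 13)^3 - 837 = 0, i.e. α is a root of g(x) = (x + 13)^3 - 837 = x^3 + 39x^2 + 507x + 1360. Since g(x) = h(x + 13) where h(x) = x^3 - 837, and h is irreducible over Q (because 837 is not a perfect cube, so h has no rational root, and a monic cubic with no rational root is irreducible), g is also irreducible (irreducibility is preserved under the substitution x → x + 13). Hence m_α(x) = x^3 + 39x^2 + 507x + 1360.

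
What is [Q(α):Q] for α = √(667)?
[Q(α):Q] = 2

[Q(α):Q] equals the degree of the minimal polynomial of α. Here α^2 = 667 and x^2 - 667 is irreducible (d = 667 is squarefree, ≠ 1, hence not a square), so deg(m_α) = 2. Thus [Q(α):Q] = 2.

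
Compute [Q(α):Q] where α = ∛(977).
[Q(α):Q] = 3

The minimal polynomial of α is x^3 - 977, irreducible over Q since 977 is not a perfect cube (so x^3 - 977 has no rational root). Hence [Q(α):Q] = deg(m_α) = 3.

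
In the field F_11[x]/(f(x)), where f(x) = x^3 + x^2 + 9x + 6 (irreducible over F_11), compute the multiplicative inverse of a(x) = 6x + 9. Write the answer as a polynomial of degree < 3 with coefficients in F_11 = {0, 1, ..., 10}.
a(x)^(-1) ≡ 9x^2 + x + 8 (mod f(x))

Since f is irreducible over F_11, F_11[x]/(f) is a field and a(x) ≠ 0 has an inverse. Apply the extended Euclidean algorithm to f(x) and a(x) in F_11[x]: f(x) = (2x^2 + 10x + 3)·a(x) + (1). The last nonzero remainder is the constant 1 = gcd(f, a) in F_11. Back-substituting through the division chain expresses 1 = s(x)·a(x) + t(x)·f(x) with s(x) ≡ 9x^2 + x + 8 (mod f), so a(x)^(-1) ≡ s(x) = 9x^2 + x + 8 (mod f). Check: (6x + 9)·(9x^2 + x + 8) = 10x^3 + 10x^2 + 2x + 6 ≡ 1 (mod x^3 + x^2 + 9x + 6).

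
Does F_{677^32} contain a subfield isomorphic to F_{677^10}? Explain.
No: F_{677^10} is not a subfield of F_{677^32}

F_{p^m} embeds in F_{p^n} iff m | n. Here 10 ∤ 32 (since 32 = 3·10 + 2 with remainder 2 ≠ 0), so F_{677^10} is not a subfield of F_{677^32}. Equivalently: if it were, the tower law would give 10 = [F_{677^10}:F_677] dividing [F_{677^32}:F_677] = 32, contradiction.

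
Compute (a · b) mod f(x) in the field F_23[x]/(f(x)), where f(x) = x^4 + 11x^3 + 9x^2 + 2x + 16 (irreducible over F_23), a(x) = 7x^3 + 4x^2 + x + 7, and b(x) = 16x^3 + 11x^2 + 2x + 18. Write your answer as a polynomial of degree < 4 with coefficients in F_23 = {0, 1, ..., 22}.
a · b ≡ 10x^3 + 22x^2 + 16 (mod f(x))

Multiply in F_23[x]: a(x)·b(x) = (7x^3 + 4x^2 + x + 7)·(16x^3 + 11x^2 + 2x + 18) = 20x^6 + 3x^5 + 5x^4 + 4x^3 + 13x^2 + 9x + 11. This has degree ≥ 4, so divide by f(x) over F_23: 20x^6 + 3x^5 + 5x^4 + 4x^3 + 13x^2 + 9x + 11 = (20x^2 + 13x + 4)·(x^4 + 11x^3 + 9x^2 + 2x + 16) + (10x^3 + 22x^2 + 16). Hence a·b ≡ 10x^3 + 22x^2 + 16 (mod f). (F_23[x]/(f) is a field with 23^4 = 279841 elements since f is irreducible of degree 4.)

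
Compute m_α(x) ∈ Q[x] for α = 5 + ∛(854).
m_α(x) = x^3 - 15x^2 + 75x - 979

Set β = α - 5 = ∛(854), so β^3 = 854. Then (α - 5)^3 - 854 = 0, i.e. α is a root of g(x) = (x - 5)^3 - 854 = x^3 - 15x^2 + 75x - 979. Since g(x) = h(x - 5) where h(x) = x^3 - 854, and h is irreducible over Q (because 854 is not a perfect cube, so h has no rational root, and a monic cubic with no rational root is irreducible), g is also irreducible (irreducibility is preserved under the substitution x → x - 5). Hence m_α(x) = x^3 - 15x^2 + 75x - 979.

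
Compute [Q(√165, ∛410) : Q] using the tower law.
[Q(√165, ∛410) : Q] = 6

Let L = Q(√165, ∛410). Since Q(√165) ⊂ L and [Q(√165):Q] = 2, the tower law gives 2 | [L:Q]. Likewise Q(∛410) ⊂ L with [Q(∛410):Q] = 3 (because 410 is not a perfect cube), so 3 | [L:Q]. As gcd(2,3) = 1, [L:Q] is divisible by 6. Conversely L is generated over Q by √165 and ∛410, so [L:Q] ≤ 2·3 = 6. Therefore [Q(√165, ∛410) : Q] = 6.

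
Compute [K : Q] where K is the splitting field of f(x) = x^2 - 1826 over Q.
[K : Q] = 2

f(x) = x^2 - 1826 factors as (x - √1826)(x + √1826). The splitting field is K = Q(√1826). Since 1826 is squarefree and > 1, it is not a perfect square, so x^2 - 1826 is irreducible over Q and [Q(√1826) : Q] = 2. Hence [K : Q] = 2.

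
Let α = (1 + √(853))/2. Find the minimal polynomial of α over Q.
m_α(x) = x^2 - x - 213

From 2α - 1 = √(853), squaring gives (2α - 1)^2 = 853, i.e. 4α^2 - 4α + 1 = 853, so α^2 - α + (1 - 853)/4 = 0. Since 853 ≡ 1 (mod 4), (1 - 853)/4 = -213 ∈ Z. The polynomial x^2 - x - 213 has discriminant 1 - 4·(-213) = 853, which is not a perfect square in Q (d = 853 is squarefree and ≠ 1), so x^2 - x - 213 is irreducible over Q. It is the minimal polynomial of α.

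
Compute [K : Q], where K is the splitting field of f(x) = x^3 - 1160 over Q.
[K : Q] = 6

The roots of x^3 - 1160 are ∛1160, ω∛1160, ω^2∛1160 where ω = e^(2πi/3) is a primitive cube root of unity, so K = Q(∛1160, ω). Now [Q(∛1160):Q] = 3 (since 1160 is not a perfect cube, x^3 - 1160 is irreducible) and [Q(ω):Q] = 2. Both 2 and 3 divide [K:Q], and [K:Q] ≤ 3·2 = 6, so [K:Q] = 6. (Equivalently: Q(∛1160) ⊂ R but ω ∉ R, so [K : Q(∛1160)] = 2.)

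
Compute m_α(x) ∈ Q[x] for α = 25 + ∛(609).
m_α(x) = x^3 - 75x^2 + 1875x - 16234

Set β = α - 25 = ∛(609), so β^3 = 609. Then (α - 25)^3 - 609 = 0, i.e. α is a root of g(x) = (x - 25)^3 - 609 = x^3 - 75x^2 + 1875x - 16234. Since g(x) = h(x - 25) where h(x) = x^3 - 609, and h is irreducible over Q (because 609 is not a perfect cube, so h has no rational root, and a monic cubic with no rational root is irreducible), g is also irreducible (irreducibility is preserved under the substitution x → x - 25). Hence m_α(x) = x^3 - 75x^2 + 1875x - 16234.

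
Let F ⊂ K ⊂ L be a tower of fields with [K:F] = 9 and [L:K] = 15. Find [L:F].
[L:F] = 135

The tower law says that for any tower of field extensions F ⊂ K ⊂ L with finite degrees, [L:F] = [L:K] · [K:F]. Here this gives [L:F] = 15 · 9 = 135.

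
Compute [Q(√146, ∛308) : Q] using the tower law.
[Q(√146, ∛308) : Q] = 6

Let L = Q(√146, ∛308). Since Q(√146) ⊂ L and [Q(√146):Q] = 2, the tower law gives 2 | [L:Q]. Likewise Q(∛308) ⊂ L with [Q(∛308):Q] = 3 (because 308 is not a perfect cube), so 3 | [L:Q]. As gcd(2,3) = 1, [L:Q] is divisible by 6. Conversely L is generated over Q by √146 and ∛308, so [L:Q] ≤ 2·3 = 6. Therefore [Q(√146, ∛308) : Q] = 6.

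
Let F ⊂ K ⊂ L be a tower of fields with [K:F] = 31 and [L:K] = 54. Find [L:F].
[L:F] = 1674

The tower law says that for any tower of field extensions F ⊂ K ⊂ L with finite degrees, [L:F] = [L:K] · [K:F]. Here this gives [L:F] = 54 · 31 = 1674.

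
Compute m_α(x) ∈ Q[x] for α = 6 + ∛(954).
m_α(x) = x^3 - 18x^2 + 108x - 1170

Set β = α - 6 = ∛(954), so β^3 = 954. Then (α - 6)^3 - 954 = 0, i.e. α is a root of g(x) = (x - 6)^3 - 954 = x^3 - 18x^2 + 108x - 1170. Since g(x) = h(x - 6) where h(x) = x^3 - 954, and h is irreducible over Q (because 954 is not a perfect cube, so h has no rational root, and a monic cubic with no rational root is irreducible), g is also irreducible (irreducibility is preserved under the substitution x → x - 6). Hence m_α(x) = x^3 - 18x^2 + 108x - 1170.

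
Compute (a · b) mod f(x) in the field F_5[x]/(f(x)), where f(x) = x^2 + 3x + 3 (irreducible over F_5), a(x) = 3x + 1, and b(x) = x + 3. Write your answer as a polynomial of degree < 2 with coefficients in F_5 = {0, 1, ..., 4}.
a · b ≡ x + 4 (mod f(x))

Multiply in F_5[x]: a(x)·b(x) = (3x + 1)·(x + 3) = 3x^2 + 3. This has degree ≥ 2, so divide by f(x) over F_5: 3x^2 + 3 = (3)·(x^2 + 3x + 3) + (x + 4). Hence a·b ≡ x + 4 (mod f). (F_5[x]/(f) is a field with 5^2 = 25 elements since f is irreducible of degree 2.)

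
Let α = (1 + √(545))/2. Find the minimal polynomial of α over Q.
m_α(x) = x^2 - x - 136

From 2α - 1 = √(545), squaring gives (2α - 1)^2 = 545, i.e. 4α^2 - 4α + 1 = 545, so α^2 - α + (1 - 545)/4 = 0. Since 545 ≡ 1 (mod 4), (1 - 545)/4 = -136 ∈ Z. The polynomial x^2 - x - 136 has discriminant 1 - 4·(-136) = 545, which is not a perfect square in Q (d = 545 is squarefree and ≠ 1), so x^2 - x - 136 is irreducible over Q. It is the minimal polynomial of α.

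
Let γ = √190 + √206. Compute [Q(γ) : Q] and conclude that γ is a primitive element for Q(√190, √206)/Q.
[Q(γ) : Q] = 4 (equivalently, Q(γ) = Q(√190, √206))

Obviously Q(γ) ⊆ Q(√190, √206), and [Q(√190, √206):Q] = 4 (since 190, 206 are distinct squarefree integers > 1 with 39140 not a perfect square). To show equality we compute the minimal polynomial of γ. From γ = √190 + √206: γ^2 = 190 + 2√(39140) + 206 = 396 + 2√(39140), so γ^2 - 396 = 2√(39140); squaring, (γ^2 - 396)^2 = 4·39140, i.e. γ^4 - 792γ^2 + 156816 - 156560 = 0, i.e. γ^4 - 792γ^2 + 256 = 0. So γ is a root of x^4 - 792x^2 + 256. This polynomial is irreducible over Q: it has no rational root (each ±√190 ± √206 is irrational), and any factorization into two quadratics over Q would force √(39140) ∈ Q (pairing opposite roots) or √190, √206 ∈ Q (other pairings), all impossible. Hence [Q(γ):Q] = 4 = [Q(√190, √206):Q], so Q(γ) = Q(√190, √206).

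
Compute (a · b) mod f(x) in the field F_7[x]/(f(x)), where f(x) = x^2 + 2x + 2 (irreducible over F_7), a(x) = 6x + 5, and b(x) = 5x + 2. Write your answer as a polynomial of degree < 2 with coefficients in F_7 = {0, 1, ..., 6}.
a · b ≡ 5x + 6 (mod f(x))

Multiply in F_7[x]: a(x)·b(x) = (6x + 5)·(5x + 2) = 2x^2 + 2x + 3. This has degree ≥ 2, so divide by f(x) over F_7: 2x^2 + 2x + 3 = (2)·(x^2 + 2x + 2) + (5x + 6). Hence a·b ≡ 5x + 6 (mod f). (F_7[x]/(f) is a field with 7^2 = 49 elements since f is irreducible of degree 2.)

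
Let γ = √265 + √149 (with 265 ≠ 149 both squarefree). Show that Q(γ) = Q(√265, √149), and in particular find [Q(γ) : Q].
[Q(γ) : Q] = 4 (equivalently, Q(γ) = Q(√265, √149))

Obviously Q(γ) ⊆ Q(√265, √149), and [Q(√265, √149):Q] = 4 (since 265, 149 are distinct squarefree integers > 1 with 39485 not a perfect square). To show equality we compute the minimal polynomial of γ. From γ = √265 + √149: γ^2 = 265 + 2√(39485) + 149 = 414 + 2√(39485), so γ^2 - 414 = 2√(39485); squaring, (γ^2 - 414)^2 = 4·39485, i.e. γ^4 - 828γ^2 + 171396 - 157940 = 0, i.e. γ^4 - 828γ^2 + 13456 = 0. So γ is a root of x^4 - 828x^2 + 13456. This polynomial is irreducible over Q: it has no rational root (each ±√265 ± √149 is irrational), and any factorization into two quadratics over Q would force √(39485) ∈ Q (pairing opposite roots) or √265, √149 ∈ Q (other pairings), all impossible. Hence [Q(γ):Q] = 4 = [Q(√265, √149):Q], so Q(γ) = Q(√265, √149).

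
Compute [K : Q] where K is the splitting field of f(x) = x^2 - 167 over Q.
[K : Q] = 2

f(x) = x^2 - 167 factors as (x - √167)(x + √167). The splitting field is K = Q(√167). Since 167 is squarefree and > 1, it is not a perfect square, so x^2 - 167 is irreducible over Q and [Q(√167) : Q] = 2. Hence [K : Q] = 2.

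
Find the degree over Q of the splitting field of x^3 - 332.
[K : Q] = 6

The roots of x^3 - 332 are ∛332, ω∛332, ω^2∛332 where ω = e^(2πi/3) is a primitive cube root of unity, so K = Q(∛332, ω). Now [Q(∛332):Q] = 3 (since 332 is not a perfect cube, x^3 - 332 is irreducible) and [Q(ω):Q] = 2. Both 2 and 3 divide [K:Q], and [K:Q] ≤ 3·2 = 6, so [K:Q] = 6. (Equivalently: Q(∛332) ⊂ R but ω ∉ R, so [K : Q(∛332)] = 2.)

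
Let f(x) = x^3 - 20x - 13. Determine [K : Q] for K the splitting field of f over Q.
[K : Q] = 6

By the rational root test, any rational root of the monic integer polynomial f(x) = x^3 - 20x - 13 must be an integer dividing the constant term -13, i.e. one of ±{1, 13}. Evaluating: f(1) = -32, f(-1) = 6, f(13) = 1924, f(-13) = -1950; none is 0, so f has no rational root and is therefore irreducible over Q (a cubic with no linear factor over a field is irreducible). For an irreducible cubic, the Galois group is A_3 or S_3 according as the discriminant disc(f) = -4a^3 - 27b^2 = -4·(-20)^3 - 27·(-13)^2 = 27437 is or is not a square in Q. Here disc(f) = 27437 is not a perfect square in Q, so the Galois group of f over Q is not contained in A_3 and must be all of S_3. The splitting field has degree |S_3| = 6 over Q, so [K : Q] = 6.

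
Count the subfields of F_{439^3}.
F_{439^3} has 2 subfields

The subfields of F_{p^n} are exactly the fields F_{p^d} for d | n (each is the fixed field of the unique index-d subgroup of Gal(F_{p^n}/F_p) ≅ Z/nZ). The divisors of n = 3 are {1, 3}, giving 2 subfields: F_{439^1}, F_{439^3}.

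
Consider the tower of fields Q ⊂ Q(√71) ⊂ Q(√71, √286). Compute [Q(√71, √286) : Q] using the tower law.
[Q(√71, √286) : Q] = 4

[Q(√71):Q] = 2 (min poly x^2 - 71, irreducible since 71 is squarefree > 1). For the top step, suppose √286 ∈ Q(√71), say √286 = c + d√71 with c, d ∈ Q. Squaring: 286 = c^2 + 71d^2 + 2cd√71. Since √71 ∉ Q this forces 2cd = 0. If d = 0 then √286 = c ∈ Q, contradicting 286 squarefree > 1. If c = 0 then 286 = 71d^2, so 71·286 = (71d)^2 is a perfect square in Q — but 71·286 = 20306 is not a perfect square (since 71 and 286 are distinct squarefree integers). Contradiction. Hence √286 ∉ Q(√71), so x^2 - 286 stays irreducible over Q(√71) and [Q(√71, √286) : Q(√71)] = 2. By the tower law, [Q(√71, √286) : Q] = 2 · 2 = 4.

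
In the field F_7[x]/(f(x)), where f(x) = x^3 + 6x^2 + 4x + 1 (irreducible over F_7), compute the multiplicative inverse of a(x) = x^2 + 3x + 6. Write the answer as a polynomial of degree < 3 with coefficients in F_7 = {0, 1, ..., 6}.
a(x)^(-1) ≡ 4x^2 + 4 (mod f(x))

Since f is irreducible over F_7, F_7[x]/(f) is a field and a(x) ≠ 0 has an inverse. Apply the extended Euclidean algorithm to f(x) and a(x) in F_7[x]: f(x) = (x + 3)·a(x) + (3x + 4);  a(x) = (5x + 6)·(3x + 4) + (3). The last nonzero remainder is the constant 3 = gcd(f, a) in F_7. Back-substituting through the division chain expresses 3 = s(x)·a(x) + t(x)·f(x) with s(x) ≡ 5x^2 + 5 (mod f), so (5x^2 + 5)·a(x) ≡ 3 (mod f). Multiplying by 3^(-1) ≡ 5 in F_7 gives a(x)^(-1) ≡ 5·(5x^2 + 5) ≡ 4x^2 + 4 (mod f). Check: (x^2 + 3x + 6)·(4x^2 + 4) = 4x^4 + 5x^3 + 5x + 3 ≡ 1 (mod x^3 + 6x^2 + 4x + 1).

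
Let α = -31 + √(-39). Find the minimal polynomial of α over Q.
m_α(x) = x^2 + 62x + 1000

From α + 31 = √(-39), squaring gives (α + 31)^2 = -39, i.e. α^2 + 62α + 961 = -39, so α^2 + 62α + 1000 = 0. The discriminant of x^2 + 62x + 1000 is (62)^2 - 4·(1000) = 3844 - 4000 = -156, and 4·(-39) is not a perfect square in Q since -39 is squarefree and ≠ 1. Hence x^2 + 62x + 1000 is irreducible over Q and is the minimal polynomial of α.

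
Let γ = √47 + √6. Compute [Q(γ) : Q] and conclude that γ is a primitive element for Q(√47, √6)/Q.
[Q(γ) : Q] = 4 (equivalently, Q(γ) = Q(√47, √6))

Obviously Q(γ) ⊆ Q(√47, √6), and [Q(√47, √6):Q] = 4 (since 47, 6 are distinct squarefree integers > 1 with 282 not a perfect square). To show equality we compute the minimal polynomial of γ. From γ = √47 + √6: γ^2 = 47 + 2√(282) + 6 = 53 + 2√(282), so γ^2 - 53 = 2√(282); squaring, (γ^2 - 53)^2 = 4·282, i.e. γ^4 - 106γ^2 + 2809 - 1128 = 0, i.e. γ^4 - 106γ^2 + 1681 = 0. So γ is a root of x^4 - 106x^2 + 1681. This polynomial is irreducible over Q: it has no rational root (each ±√47 ± √6 is irrational), and any factorization into two quadratics over Q would force √(282) ∈ Q (pairing opposite roots) or √47, √6 ∈ Q (other pairings), all impossible. Hence [Q(γ):Q] = 4 = [Q(√47, √6):Q], so Q(γ) = Q(√47, √6).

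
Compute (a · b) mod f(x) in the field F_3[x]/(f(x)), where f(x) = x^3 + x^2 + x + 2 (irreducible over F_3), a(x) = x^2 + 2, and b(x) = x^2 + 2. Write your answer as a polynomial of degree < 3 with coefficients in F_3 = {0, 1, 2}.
a · b ≡ x^2 + 2x (mod f(x))

Multiply in F_3[x]: a(x)·b(x) = (x^2 + 2)·(x^2 + 2) = x^4 + x^2 + 1. This has degree ≥ 3, so divide by f(x) over F_3: x^4 + x^2 + 1 = (x + 2)·(x^3 + x^2 + x + 2) + (x^2 + 2x). Hence a·b ≡ x^2 + 2x (mod f). (F_3[x]/(f) is a field with 3^3 = 27 elements since f is irreducible of degree 3.)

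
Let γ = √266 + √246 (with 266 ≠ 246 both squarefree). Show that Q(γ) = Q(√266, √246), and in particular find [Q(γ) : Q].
[Q(γ) : Q] = 4 (equivalently, Q(γ) = Q(√266, √246))

Obviously Q(γ) ⊆ Q(√266, √246), and [Q(√266, √246):Q] = 4 (since 266, 246 are distinct squarefree integers > 1 with 65436 not a perfect square). To show equality we compute the minimal polynomial of γ. From γ = √266 + √246: γ^2 = 266 + 2√(65436) + 246 = 512 + 2√(65436), so γ^2 - 512 = 2√(65436); squaring, (γ^2 - 512)^2 = 4·65436, i.e. γ^4 - 1024γ^2 + 262144 - 261744 = 0, i.e. γ^4 - 1024γ^2 + 400 = 0. So γ is a root of x^4 - 1024x^2 + 400. This polynomial is irreducible over Q: it has no rational root (each ±√266 ± √246 is irrational), and any factorization into two quadratics over Q would force √(65436) ∈ Q (pairing opposite roots) or √266, √246 ∈ Q (other pairings), all impossible. Hence [Q(γ):Q] = 4 = [Q(√266, √246):Q], so Q(γ) = Q(√266, √246).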